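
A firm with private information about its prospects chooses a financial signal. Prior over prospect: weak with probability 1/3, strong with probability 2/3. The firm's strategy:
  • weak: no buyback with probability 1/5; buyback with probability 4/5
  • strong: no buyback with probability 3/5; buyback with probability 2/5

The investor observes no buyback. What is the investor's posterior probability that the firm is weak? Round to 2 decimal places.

P(no buyback) = (1/3)·(1/5) + (2/3)·(3/5) = 7/15
P(weak | no buyback) = ((1/3)·(1/5)) / (7/15) = (1/15) / (7/15) = 1/7

0.14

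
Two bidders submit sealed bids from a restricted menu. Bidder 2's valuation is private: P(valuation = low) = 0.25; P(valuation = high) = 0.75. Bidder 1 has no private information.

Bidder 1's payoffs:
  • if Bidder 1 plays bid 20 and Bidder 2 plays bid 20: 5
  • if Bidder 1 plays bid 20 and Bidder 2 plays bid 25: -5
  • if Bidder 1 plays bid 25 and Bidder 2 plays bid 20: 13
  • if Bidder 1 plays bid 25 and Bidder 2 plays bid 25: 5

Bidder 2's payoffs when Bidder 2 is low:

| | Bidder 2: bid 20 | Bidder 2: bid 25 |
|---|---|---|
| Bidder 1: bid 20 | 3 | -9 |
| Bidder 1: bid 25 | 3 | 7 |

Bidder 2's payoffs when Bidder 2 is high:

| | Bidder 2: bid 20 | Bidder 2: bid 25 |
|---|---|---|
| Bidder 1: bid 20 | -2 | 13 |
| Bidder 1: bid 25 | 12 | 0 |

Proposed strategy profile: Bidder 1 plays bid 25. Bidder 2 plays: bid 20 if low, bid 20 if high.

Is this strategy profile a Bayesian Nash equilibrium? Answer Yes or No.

A profile is a BNE iff every type of every player is best-responding given beliefs about the other side.
Bidder 1 plays bid 25: E[bid 25] = 0.25·(13) + 0.75·(13) = 13; E[bid 20] = 5. Best-responding. ✓
Bidder 2 (valuation low), facing bid 25: bid 20 gives 3, bid 25 gives 7. Proposed bid 20 is not best — profitable deviation exists. ✗
Bidder 2 (valuation high), facing bid 25: bid 20 gives 12, bid 25 gives 0. Proposed bid 20 is best. ✓

No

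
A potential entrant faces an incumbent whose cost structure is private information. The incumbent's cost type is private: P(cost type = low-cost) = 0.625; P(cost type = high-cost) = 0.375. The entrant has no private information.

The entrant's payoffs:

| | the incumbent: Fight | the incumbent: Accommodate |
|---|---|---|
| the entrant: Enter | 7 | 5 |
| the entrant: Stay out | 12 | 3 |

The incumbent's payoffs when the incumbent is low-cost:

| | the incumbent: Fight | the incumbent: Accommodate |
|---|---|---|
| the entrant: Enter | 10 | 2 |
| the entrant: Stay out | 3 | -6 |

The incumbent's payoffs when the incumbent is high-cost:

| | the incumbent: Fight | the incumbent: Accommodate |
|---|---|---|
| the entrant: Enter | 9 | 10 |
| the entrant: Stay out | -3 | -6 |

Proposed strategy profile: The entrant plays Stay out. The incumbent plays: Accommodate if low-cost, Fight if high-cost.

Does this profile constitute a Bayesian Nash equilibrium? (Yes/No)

No

The entrant plays Stay out: E[Stay out] = 0.625·(3) + 0.375·(12) = 6.375; E[Enter] = 5.75. Best-responding. ✓
The incumbent (cost type low-cost), facing Stay out: Fight gives 3, Accommodate gives -6. Proposed Accommodate is not best — profitable deviation exists. ✗
The incumbent (cost type high-cost), facing Stay out: Fight gives -3, Accommodate gives -6. Proposed Fight is best. ✓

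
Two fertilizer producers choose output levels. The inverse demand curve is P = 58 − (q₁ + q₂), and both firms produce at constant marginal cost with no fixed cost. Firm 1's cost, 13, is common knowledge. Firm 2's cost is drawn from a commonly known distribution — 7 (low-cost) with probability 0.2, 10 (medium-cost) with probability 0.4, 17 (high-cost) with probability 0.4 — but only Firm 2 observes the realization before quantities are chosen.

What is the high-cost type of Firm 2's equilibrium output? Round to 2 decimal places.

Firm 2 with cost c maximizes (58 − (q₁+q₂) − c)·q₂, giving q₂(c) = (58 − c − q₁)/2.
E[c₂] = 0.2·7 + 0.4·10 + 0.4·17 = 12.2
Firm 1's FOC against E[q₂] yields q₁ = (58 − 2·13 + E[c₂])/3 = (58 − 26 + 12.2)/3 = 14.7333.
q₂(high-cost) = (58 − 17 − 14.7333)/2 = 13.1333.

13.13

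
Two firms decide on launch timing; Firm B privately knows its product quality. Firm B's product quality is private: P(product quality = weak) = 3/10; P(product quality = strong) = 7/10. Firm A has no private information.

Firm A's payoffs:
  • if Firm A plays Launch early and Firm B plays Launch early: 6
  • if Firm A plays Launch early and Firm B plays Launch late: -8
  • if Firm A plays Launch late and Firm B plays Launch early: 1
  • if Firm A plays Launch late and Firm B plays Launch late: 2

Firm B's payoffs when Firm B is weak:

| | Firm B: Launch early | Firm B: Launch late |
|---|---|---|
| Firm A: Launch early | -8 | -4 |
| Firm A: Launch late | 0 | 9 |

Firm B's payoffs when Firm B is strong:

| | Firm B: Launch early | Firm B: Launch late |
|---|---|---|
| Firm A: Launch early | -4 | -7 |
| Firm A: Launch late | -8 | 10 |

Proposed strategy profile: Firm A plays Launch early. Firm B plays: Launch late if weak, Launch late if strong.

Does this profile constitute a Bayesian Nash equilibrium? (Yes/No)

Firm A plays Launch early: E[Launch early] = 3/10·(-8) + 7/10·(-8) = -8; E[Launch late] = 2. Not best-responding. ✗
Firm B (product quality weak), facing Launch early: Launch early gives -8, Launch late gives -4. Proposed Launch late is best. ✓
Firm B (product quality strong), facing Launch early: Launch early gives -4, Launch late gives -7. Proposed Launch late is not best — profitable deviation exists. ✗

No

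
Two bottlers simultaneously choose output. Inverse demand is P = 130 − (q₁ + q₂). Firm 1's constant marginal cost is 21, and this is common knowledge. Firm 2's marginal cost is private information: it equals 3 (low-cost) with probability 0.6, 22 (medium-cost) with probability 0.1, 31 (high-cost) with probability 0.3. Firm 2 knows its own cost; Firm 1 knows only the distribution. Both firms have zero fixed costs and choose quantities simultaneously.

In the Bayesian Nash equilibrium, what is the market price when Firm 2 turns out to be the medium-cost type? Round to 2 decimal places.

59.12

Firm 2 with cost c maximizes (130 − (q₁+q₂) − c)·q₂, giving q₂(c) = (130 − c − q₁)/2.
E[c₂] = 0.6·3 + 0.1·22 + 0.3·31 = 13.3
Firm 1's FOC against E[q₂] yields q₁ = (130 − 2·21 + E[c₂])/3 = (130 − 42 + 13.3)/3 = 33.7667.
q₂(medium-cost) = 37.1167, so P = 130 − (33.7667 + 37.1167) = 59.1167.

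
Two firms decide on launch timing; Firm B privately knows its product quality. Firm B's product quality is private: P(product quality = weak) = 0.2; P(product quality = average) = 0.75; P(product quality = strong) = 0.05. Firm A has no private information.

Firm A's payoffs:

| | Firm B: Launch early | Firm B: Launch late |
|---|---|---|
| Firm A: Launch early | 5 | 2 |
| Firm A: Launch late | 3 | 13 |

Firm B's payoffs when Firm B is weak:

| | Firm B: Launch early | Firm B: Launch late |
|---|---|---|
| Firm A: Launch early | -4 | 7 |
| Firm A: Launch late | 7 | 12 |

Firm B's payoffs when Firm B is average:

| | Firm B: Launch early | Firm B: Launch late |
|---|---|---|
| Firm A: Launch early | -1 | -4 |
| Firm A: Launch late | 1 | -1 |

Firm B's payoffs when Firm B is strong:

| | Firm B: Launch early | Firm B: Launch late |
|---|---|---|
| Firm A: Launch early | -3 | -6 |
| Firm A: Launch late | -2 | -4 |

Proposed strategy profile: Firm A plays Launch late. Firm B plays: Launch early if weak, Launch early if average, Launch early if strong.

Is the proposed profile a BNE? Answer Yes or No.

No

Firm A plays Launch late: E[Launch late] = 0.2·(3) + 0.75·(3) + 0.05·(3) = 3; E[Launch early] = 5. Not best-responding. ✗
Firm B (product quality weak), facing Launch late: Launch early gives 7, Launch late gives 12. Proposed Launch early is not best — profitable deviation exists. ✗
Firm B (product quality average), facing Launch late: Launch early gives 1, Launch late gives -1. Proposed Launch early is best. ✓
Firm B (product quality strong), facing Launch late: Launch early gives -2, Launch late gives -4. Proposed Launch early is best. ✓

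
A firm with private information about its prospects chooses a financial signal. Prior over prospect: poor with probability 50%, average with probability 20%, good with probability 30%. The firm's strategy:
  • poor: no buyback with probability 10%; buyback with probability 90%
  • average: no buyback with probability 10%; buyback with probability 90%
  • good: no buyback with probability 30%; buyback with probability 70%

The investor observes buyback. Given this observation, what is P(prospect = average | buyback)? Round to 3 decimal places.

0.214

Apply Bayes' rule using the sender's strategy as the likelihood.
P(buyback) = 0.5·0.9 + 0.2·0.9 + 0.3·0.7 = 0.84
P(average | buyback) = (0.2·0.9) / 0.84 = 0.18 / 0.84 = 0.214286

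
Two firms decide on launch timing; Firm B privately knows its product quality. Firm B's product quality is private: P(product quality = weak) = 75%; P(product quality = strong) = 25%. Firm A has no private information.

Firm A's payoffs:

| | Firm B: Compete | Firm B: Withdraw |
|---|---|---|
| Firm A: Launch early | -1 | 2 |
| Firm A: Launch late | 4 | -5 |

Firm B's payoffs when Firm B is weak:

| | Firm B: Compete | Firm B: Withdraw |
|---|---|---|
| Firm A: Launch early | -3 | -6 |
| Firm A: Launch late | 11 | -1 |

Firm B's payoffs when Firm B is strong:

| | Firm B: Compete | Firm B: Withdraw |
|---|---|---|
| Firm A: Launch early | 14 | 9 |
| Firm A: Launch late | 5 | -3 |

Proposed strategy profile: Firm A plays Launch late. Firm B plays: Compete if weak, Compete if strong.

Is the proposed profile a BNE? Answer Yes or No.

Firm A plays Launch late: E[Launch late] = 0.75·(4) + 0.25·(4) = 4; E[Launch early] = -1. Best-responding. ✓
Firm B (product quality weak), facing Launch late: Compete gives 11, Withdraw gives -1. Proposed Compete is best. ✓
Firm B (product quality strong), facing Launch late: Compete gives 5, Withdraw gives -3. Proposed Compete is best. ✓

Yes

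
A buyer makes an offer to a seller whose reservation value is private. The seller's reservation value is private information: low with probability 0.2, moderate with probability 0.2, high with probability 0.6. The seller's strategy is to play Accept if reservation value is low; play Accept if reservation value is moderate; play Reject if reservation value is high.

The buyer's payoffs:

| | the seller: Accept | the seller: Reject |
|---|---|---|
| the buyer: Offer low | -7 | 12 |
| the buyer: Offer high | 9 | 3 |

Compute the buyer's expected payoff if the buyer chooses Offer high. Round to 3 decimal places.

E[Offer high] = 0.2·9 + 0.2·9 + 0.6·3 = 1.8 + 1.8 + 1.8 = 5.4

5.400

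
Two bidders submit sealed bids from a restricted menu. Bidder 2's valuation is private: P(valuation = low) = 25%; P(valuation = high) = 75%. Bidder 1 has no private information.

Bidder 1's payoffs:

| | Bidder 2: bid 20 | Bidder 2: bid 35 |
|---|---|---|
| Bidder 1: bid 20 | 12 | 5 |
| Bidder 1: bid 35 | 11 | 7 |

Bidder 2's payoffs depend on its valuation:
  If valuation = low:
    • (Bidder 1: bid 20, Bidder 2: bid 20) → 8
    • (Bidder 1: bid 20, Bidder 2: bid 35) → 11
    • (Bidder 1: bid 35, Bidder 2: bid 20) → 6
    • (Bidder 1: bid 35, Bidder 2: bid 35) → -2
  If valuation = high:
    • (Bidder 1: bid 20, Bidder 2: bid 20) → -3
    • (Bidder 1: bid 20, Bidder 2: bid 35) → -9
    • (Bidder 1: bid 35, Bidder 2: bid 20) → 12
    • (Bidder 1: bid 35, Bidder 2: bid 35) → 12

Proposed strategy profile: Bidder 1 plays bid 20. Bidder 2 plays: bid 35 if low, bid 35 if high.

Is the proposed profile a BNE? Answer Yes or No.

No

Bidder 1 plays bid 20: E[bid 20] = 0.25·(5) + 0.75·(5) = 5; E[bid 35] = 7. Not best-responding. ✗
Bidder 2 (valuation low), facing bid 20: bid 20 gives 8, bid 35 gives 11. Proposed bid 35 is best. ✓
Bidder 2 (valuation high), facing bid 20: bid 20 gives -3, bid 35 gives -9. Proposed bid 35 is not best — profitable deviation exists. ✗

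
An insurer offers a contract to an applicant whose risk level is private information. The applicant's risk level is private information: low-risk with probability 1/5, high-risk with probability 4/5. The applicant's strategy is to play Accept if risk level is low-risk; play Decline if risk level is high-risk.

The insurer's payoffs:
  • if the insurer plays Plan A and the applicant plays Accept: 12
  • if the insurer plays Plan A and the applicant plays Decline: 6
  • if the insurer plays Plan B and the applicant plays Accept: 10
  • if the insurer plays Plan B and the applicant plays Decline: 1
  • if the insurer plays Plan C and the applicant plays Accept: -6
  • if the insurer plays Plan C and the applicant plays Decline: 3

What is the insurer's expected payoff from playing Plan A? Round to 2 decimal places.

E[Plan A] = 1/5·12 + 4/5·6 = 12/5 + 24/5 = 36/5

7.20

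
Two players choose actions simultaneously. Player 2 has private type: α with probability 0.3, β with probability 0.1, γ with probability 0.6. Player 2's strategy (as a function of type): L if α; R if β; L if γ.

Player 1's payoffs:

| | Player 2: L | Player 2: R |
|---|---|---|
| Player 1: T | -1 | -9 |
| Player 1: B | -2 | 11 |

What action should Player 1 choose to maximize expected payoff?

E[T] = 0.3·(-1) + 0.1·(-9) + 0.6·(-1) = -1.8
E[B] = 0.3·(-2) + 0.1·(11) + 0.6·(-2) = -0.7
Best response: B (-0.7 is the largest).

B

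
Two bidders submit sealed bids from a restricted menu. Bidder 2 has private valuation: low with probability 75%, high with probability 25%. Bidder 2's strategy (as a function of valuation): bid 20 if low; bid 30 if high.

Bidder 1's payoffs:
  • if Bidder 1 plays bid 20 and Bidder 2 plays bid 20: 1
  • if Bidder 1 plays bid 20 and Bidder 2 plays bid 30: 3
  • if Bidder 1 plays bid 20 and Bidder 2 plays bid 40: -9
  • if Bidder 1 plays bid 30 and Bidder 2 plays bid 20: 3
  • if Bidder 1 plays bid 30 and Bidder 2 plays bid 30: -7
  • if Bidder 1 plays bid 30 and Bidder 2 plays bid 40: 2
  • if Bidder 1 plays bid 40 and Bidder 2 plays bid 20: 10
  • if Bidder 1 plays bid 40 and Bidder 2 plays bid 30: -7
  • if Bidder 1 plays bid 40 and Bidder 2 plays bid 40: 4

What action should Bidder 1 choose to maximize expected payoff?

bid 40

Compute Bidder 1's expected payoff for each action, taking the expectation over Bidder 2's type.
E[bid 20] = 0.75·(1) + 0.25·(3) = 1.5
E[bid 30] = 0.75·(3) + 0.25·(-7) = 0.5
E[bid 40] = 0.75·(10) + 0.25·(-7) = 5.75
Best response: bid 40 (5.75 is the largest).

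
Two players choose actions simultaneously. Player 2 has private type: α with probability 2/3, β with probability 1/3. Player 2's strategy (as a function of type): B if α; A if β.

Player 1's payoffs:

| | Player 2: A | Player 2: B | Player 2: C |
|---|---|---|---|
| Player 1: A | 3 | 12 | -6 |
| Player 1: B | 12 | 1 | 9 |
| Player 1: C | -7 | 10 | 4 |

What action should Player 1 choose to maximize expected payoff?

A

Compute Player 1's expected payoff for each action, taking the expectation over Player 2's type.
E[A] = 2/3·(12) + 1/3·(3) = 9
E[B] = 2/3·(1) + 1/3·(12) = 14/3
E[C] = 2/3·(10) + 1/3·(-7) = 13/3
Best response: A (9 is the largest).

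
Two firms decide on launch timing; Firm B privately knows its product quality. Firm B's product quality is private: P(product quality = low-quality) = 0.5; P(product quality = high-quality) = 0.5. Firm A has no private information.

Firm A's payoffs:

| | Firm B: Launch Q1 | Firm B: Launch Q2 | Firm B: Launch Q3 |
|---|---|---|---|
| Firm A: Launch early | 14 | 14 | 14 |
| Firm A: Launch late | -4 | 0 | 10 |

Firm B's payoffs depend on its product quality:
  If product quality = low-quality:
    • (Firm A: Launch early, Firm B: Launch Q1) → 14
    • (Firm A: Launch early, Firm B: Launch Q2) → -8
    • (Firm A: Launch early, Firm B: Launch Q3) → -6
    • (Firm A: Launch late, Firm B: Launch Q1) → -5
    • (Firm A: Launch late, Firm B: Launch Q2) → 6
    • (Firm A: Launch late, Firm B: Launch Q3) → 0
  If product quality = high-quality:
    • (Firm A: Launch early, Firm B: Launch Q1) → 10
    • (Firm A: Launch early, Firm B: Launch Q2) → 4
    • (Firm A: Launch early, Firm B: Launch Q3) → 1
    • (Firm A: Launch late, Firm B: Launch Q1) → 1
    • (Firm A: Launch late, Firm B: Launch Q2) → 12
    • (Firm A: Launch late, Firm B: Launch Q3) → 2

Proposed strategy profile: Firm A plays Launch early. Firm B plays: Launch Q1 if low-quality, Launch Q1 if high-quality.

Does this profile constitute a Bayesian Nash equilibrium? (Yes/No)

Yes

Firm A plays Launch early: E[Launch early] = 0.5·(14) + 0.5·(14) = 14; E[Launch late] = -4. Best-responding. ✓
Firm B (product quality low-quality), facing Launch early: Launch Q1 gives 14, Launch Q2 gives -8, Launch Q3 gives -6. Proposed Launch Q1 is best. ✓
Firm B (product quality high-quality), facing Launch early: Launch Q1 gives 10, Launch Q2 gives 4, Launch Q3 gives 1. Proposed Launch Q1 is best. ✓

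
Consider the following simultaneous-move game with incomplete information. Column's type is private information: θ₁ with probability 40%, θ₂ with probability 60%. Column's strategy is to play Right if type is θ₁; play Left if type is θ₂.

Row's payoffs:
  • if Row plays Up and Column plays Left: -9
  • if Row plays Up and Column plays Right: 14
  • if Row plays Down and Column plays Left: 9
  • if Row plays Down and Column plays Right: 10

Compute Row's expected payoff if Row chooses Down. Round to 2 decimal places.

E[Down] = 0.4·10 + 0.6·9 = 4 + 5.4 = 9.4

9.40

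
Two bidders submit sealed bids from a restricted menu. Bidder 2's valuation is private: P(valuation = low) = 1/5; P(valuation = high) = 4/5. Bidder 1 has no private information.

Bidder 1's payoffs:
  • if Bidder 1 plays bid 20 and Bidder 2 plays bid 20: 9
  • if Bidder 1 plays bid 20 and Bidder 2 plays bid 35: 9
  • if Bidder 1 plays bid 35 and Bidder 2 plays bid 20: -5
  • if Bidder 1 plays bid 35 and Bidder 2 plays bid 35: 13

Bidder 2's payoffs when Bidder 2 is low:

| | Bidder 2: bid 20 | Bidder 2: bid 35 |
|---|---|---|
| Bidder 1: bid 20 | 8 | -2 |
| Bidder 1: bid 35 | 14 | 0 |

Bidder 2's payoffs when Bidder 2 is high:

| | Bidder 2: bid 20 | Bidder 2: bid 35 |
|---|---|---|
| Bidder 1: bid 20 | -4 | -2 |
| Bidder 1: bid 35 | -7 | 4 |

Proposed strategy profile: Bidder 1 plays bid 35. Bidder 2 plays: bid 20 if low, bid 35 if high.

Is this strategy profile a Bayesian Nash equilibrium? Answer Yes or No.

Bidder 1 plays bid 35: E[bid 35] = 1/5·(-5) + 4/5·(13) = 47/5; E[bid 20] = 9. Best-responding. ✓
Bidder 2 (valuation low), facing bid 35: bid 20 gives 14, bid 35 gives 0. Proposed bid 20 is best. ✓
Bidder 2 (valuation high), facing bid 35: bid 20 gives -7, bid 35 gives 4. Proposed bid 35 is best. ✓

Yes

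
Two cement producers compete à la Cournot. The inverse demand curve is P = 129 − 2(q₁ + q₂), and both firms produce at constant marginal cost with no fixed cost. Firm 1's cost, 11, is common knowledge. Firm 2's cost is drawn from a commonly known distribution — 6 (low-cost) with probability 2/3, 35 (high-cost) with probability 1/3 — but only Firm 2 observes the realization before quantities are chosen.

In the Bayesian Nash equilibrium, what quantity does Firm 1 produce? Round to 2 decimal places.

Type-c best response for Firm 2: q₂(c) = (129 − c)/4 − q₁/2.
Firm 1 maximizes expected profit; its first-order condition is 129 − 4q₁ − 2E[q₂] − 11 = 0.
Substituting E[q₂] and solving: E[c₂] = 15.6667, so q₁ = (129 − 2·11 + 15.6667)/6 = 20.4444.

20.44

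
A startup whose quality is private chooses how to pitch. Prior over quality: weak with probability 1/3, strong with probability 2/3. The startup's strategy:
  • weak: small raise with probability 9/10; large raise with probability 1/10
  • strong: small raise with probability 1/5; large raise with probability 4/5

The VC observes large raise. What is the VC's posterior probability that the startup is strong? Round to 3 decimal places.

0.941

Apply Bayes' rule using the sender's strategy as the likelihood.
P(large raise) = (1/3)·(1/10) + (2/3)·(4/5) = 17/30
P(strong | large raise) = ((2/3)·(4/5)) / (17/30) = (8/15) / (17/30) = 16/17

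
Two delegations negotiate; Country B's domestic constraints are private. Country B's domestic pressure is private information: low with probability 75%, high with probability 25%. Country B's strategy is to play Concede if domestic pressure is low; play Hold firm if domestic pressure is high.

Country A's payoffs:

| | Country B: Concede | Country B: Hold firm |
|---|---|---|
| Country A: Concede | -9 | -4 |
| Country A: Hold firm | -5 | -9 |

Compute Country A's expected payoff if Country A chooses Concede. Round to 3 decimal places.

-7.750

Take the expectation over Country B's domestic pressure, weighting each type's action by its prior probability.
E[Concede] = 0.75·(-9) + 0.25·(-4) = (-6.75) + (-1) = -7.75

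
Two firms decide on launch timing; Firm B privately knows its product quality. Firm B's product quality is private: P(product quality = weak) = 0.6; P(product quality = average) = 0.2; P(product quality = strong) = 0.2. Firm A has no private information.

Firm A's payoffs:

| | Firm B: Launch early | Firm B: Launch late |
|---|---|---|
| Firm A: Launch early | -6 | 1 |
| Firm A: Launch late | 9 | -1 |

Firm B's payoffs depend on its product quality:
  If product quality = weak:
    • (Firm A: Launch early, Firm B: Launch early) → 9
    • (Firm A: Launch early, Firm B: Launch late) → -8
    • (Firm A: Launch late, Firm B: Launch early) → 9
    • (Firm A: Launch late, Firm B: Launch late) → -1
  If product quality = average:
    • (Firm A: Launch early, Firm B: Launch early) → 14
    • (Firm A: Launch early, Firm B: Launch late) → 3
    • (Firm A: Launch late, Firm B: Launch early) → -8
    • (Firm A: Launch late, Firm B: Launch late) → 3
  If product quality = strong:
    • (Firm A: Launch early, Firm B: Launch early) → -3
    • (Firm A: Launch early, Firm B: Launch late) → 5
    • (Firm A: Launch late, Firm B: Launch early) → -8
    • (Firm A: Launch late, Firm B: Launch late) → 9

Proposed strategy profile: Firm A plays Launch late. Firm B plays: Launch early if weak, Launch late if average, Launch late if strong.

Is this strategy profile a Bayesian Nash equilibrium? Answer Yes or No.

A profile is a BNE iff every type of every player is best-responding given beliefs about the other side.
Firm A plays Launch late: E[Launch late] = 0.6·(9) + 0.2·(-1) + 0.2·(-1) = 5; E[Launch early] = -3.2. Best-responding. ✓
Firm B (product quality weak), facing Launch late: Launch early gives 9, Launch late gives -1. Proposed Launch early is best. ✓
Firm B (product quality average), facing Launch late: Launch early gives -8, Launch late gives 3. Proposed Launch late is best. ✓
Firm B (product quality strong), facing Launch late: Launch early gives -8, Launch late gives 9. Proposed Launch late is best. ✓

Yes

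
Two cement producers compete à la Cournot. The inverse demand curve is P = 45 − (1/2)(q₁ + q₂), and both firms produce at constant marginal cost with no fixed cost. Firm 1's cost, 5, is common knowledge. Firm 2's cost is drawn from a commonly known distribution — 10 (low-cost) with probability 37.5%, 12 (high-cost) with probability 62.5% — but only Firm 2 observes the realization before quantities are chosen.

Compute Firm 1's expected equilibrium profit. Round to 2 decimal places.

Firm 2 with cost c maximizes (45 − (1/2)(q₁+q₂) − c)·q₂, giving q₂(c) = (45 − c − (1/2)q₁).
E[c₂] = 0.375·10 + 0.625·12 = 11.25
Firm 1's FOC against E[q₂] yields q₁ = (45 − 2·5 + E[c₂])/(3/2) = (45 − 10 + 11.25)/(3/2) = 30.8333.
E[P] = 45 − (1/2)·(q₁ + E[q₂]) = 20.4167; Firm 1's expected profit = (E[P] − 5)·q₁ = (20.4167 − 5)·30.8333 = 475.347.

475.35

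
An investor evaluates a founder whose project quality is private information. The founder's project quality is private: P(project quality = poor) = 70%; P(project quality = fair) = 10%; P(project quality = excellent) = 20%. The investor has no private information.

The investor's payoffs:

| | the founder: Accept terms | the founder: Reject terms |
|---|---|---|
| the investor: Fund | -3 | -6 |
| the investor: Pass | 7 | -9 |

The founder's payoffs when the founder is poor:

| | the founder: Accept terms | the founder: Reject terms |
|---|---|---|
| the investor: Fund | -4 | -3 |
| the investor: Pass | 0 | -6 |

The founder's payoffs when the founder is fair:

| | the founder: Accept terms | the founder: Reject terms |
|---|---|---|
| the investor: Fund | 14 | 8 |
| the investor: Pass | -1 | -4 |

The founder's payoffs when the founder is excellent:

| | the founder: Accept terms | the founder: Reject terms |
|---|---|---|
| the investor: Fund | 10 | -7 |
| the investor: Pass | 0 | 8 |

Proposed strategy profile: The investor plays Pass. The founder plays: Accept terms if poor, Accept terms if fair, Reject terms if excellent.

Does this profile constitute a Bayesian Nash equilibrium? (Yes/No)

A profile is a BNE iff every type of every player is best-responding given beliefs about the other side.
The investor plays Pass: E[Pass] = 0.7·(7) + 0.1·(7) + 0.2·(-9) = 3.8; E[Fund] = -3.6. Best-responding. ✓
The founder (project quality poor), facing Pass: Accept terms gives 0, Reject terms gives -6. Proposed Accept terms is best. ✓
The founder (project quality fair), facing Pass: Accept terms gives -1, Reject terms gives -4. Proposed Accept terms is best. ✓
The founder (project quality excellent), facing Pass: Accept terms gives 0, Reject terms gives 8. Proposed Reject terms is best. ✓

Yes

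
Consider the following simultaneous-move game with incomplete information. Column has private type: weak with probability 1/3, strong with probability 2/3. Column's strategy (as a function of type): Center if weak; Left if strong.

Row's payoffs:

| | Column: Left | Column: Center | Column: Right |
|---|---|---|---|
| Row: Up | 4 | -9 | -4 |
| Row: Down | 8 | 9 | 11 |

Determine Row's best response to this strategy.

Down

E[Up] = 1/3·(-9) + 2/3·(4) = -1/3
E[Down] = 1/3·(9) + 2/3·(8) = 25/3
Best response: Down (25/3 is the largest).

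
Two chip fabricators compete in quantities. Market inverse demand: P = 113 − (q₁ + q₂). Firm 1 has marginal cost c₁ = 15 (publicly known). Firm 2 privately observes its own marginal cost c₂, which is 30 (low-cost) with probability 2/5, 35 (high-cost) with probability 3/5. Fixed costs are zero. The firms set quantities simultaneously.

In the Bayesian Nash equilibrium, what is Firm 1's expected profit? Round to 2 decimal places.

1495.11

Firm 2 with cost c maximizes (113 − (q₁+q₂) − c)·q₂, giving q₂(c) = (113 − c − q₁)/2.
E[c₂] = 2/5·30 + 3/5·35 = 33
Firm 1's FOC against E[q₂] yields q₁ = (113 − 2·15 + E[c₂])/3 = (113 − 30 + 33)/3 = 38.6667.
E[P] = 113 − (q₁ + E[q₂]) = 53.6667; Firm 1's expected profit = (E[P] − 15)·q₁ = (53.6667 − 15)·38.6667 = 1495.11.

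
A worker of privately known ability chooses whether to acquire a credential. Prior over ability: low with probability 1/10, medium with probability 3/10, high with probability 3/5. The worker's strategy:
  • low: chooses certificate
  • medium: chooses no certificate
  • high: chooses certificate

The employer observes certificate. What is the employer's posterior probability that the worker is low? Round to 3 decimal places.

0.143

P(certificate) = (1/10)·1 + (3/10)·0 + (3/5)·1 = 7/10
P(low | certificate) = ((1/10)·1) / (7/10) = (1/10) / (7/10) = 1/7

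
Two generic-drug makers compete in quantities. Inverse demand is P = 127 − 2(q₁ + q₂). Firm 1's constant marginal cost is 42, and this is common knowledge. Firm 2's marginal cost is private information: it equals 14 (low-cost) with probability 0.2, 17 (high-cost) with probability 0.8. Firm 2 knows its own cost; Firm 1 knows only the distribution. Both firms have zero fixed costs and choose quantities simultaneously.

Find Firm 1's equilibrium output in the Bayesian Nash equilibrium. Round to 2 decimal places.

9.90

Each type of Firm 2 best-responds to q₁; Firm 1 best-responds to the expected q₂ over Firm 2's types.
Firm 2 with cost c maximizes (127 − 2(q₁+q₂) − c)·q₂, giving q₂(c) = (127 − c − 2q₁)/4.
E[c₂] = 0.2·14 + 0.8·17 = 16.4
Firm 1's FOC against E[q₂] yields q₁ = (127 − 2·42 + E[c₂])/6 = (127 − 84 + 16.4)/6 = 9.9.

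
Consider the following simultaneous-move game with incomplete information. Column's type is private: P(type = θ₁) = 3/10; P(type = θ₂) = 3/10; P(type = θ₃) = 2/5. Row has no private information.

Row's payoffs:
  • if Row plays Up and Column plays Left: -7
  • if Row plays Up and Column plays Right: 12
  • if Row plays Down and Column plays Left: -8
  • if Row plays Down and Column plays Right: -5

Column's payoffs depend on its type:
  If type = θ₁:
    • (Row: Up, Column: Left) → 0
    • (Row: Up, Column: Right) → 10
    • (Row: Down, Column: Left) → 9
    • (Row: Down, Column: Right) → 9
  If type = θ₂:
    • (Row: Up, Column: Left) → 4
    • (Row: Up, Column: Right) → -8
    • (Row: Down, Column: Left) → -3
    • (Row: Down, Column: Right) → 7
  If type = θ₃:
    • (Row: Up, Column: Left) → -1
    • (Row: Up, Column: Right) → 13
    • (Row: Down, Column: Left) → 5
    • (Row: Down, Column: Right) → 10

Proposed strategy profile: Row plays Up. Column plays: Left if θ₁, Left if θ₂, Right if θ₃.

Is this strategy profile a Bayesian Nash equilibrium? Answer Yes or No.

Row plays Up: E[Up] = 3/10·(-7) + 3/10·(-7) + 2/5·(12) = 3/5; E[Down] = -34/5. Best-responding. ✓
Column (type θ₁), facing Up: Left gives 0, Right gives 10. Proposed Left is not best — profitable deviation exists. ✗
Column (type θ₂), facing Up: Left gives 4, Right gives -8. Proposed Left is best. ✓
Column (type θ₃), facing Up: Left gives -1, Right gives 13. Proposed Right is best. ✓

No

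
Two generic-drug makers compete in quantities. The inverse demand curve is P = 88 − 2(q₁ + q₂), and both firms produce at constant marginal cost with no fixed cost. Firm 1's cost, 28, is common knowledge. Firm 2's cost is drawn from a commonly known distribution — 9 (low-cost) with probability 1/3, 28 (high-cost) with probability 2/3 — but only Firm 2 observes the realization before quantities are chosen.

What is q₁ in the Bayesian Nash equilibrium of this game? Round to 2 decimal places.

Firm 2 with cost c maximizes (88 − 2(q₁+q₂) − c)·q₂, giving q₂(c) = (88 − c − 2q₁)/4.
E[c₂] = 1/3·9 + 2/3·28 = 21.6667
Firm 1's FOC against E[q₂] yields q₁ = (88 − 2·28 + E[c₂])/6 = (88 − 56 + 21.6667)/6 = 8.94444.

8.94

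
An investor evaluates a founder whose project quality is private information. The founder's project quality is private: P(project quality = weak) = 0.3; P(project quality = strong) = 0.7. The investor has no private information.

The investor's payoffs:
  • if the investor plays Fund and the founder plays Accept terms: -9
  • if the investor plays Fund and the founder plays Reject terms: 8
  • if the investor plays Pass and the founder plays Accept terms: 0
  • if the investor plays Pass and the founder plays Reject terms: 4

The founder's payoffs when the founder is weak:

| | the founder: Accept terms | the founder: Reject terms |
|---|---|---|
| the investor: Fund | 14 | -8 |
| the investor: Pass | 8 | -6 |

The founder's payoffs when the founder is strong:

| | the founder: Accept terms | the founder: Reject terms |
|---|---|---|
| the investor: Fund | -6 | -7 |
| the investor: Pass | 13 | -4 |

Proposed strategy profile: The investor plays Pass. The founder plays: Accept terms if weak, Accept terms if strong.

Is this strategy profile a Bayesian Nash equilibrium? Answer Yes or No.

Yes

The investor plays Pass: E[Pass] = 0.3·(0) + 0.7·(0) = 0; E[Fund] = -9. Best-responding. ✓
The founder (project quality weak), facing Pass: Accept terms gives 8, Reject terms gives -6. Proposed Accept terms is best. ✓
The founder (project quality strong), facing Pass: Accept terms gives 13, Reject terms gives -4. Proposed Accept terms is best. ✓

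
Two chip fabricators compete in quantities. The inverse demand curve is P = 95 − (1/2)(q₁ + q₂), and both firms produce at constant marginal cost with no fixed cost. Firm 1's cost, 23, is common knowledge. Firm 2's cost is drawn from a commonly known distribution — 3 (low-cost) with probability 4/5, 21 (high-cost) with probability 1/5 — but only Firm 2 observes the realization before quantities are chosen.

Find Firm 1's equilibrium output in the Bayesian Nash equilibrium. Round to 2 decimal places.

37.07

Type-c best response for Firm 2: q₂(c) = (95 − c) − q₁/2.
Firm 1 maximizes expected profit; its first-order condition is 95 − q₁ − (1/2)E[q₂] − 23 = 0.
Substituting E[q₂] and solving: E[c₂] = 6.6, so q₁ = (95 − 2·23 + 6.6)/(3/2) = 37.0667.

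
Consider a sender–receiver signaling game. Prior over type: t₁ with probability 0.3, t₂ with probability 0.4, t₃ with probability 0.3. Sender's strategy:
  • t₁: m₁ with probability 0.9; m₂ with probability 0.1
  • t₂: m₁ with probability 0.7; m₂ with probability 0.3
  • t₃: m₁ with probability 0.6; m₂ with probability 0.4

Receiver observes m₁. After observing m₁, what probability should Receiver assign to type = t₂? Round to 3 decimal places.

0.384

Apply Bayes' rule using the sender's strategy as the likelihood.
P(m₁) = 0.3·0.9 + 0.4·0.7 + 0.3·0.6 = 0.73
P(t₂ | m₁) = (0.4·0.7) / 0.73 = 0.28 / 0.73 = 0.383562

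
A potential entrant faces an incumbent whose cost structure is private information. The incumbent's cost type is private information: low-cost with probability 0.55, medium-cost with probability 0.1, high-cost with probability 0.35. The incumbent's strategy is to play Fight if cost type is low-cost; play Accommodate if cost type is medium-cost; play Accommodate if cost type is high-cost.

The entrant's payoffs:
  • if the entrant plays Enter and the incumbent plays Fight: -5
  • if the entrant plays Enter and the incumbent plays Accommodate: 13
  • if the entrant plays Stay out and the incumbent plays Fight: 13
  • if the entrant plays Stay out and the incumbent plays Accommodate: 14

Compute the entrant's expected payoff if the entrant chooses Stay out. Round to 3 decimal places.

13.450

E[Stay out] = 0.55·13 + 0.1·14 + 0.35·14 = 7.15 + 1.4 + 4.9 = 13.45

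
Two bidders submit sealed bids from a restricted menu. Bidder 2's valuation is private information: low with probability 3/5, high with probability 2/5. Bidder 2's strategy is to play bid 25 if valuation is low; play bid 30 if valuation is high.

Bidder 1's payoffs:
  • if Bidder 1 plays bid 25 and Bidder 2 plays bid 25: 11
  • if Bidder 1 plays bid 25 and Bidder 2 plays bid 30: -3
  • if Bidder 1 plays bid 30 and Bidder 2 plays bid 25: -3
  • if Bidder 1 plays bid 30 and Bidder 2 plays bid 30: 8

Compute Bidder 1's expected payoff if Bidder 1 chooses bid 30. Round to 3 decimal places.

1.400

E[bid 30] = 3/5·(-3) + 2/5·8 = (-9/5) + 16/5 = 7/5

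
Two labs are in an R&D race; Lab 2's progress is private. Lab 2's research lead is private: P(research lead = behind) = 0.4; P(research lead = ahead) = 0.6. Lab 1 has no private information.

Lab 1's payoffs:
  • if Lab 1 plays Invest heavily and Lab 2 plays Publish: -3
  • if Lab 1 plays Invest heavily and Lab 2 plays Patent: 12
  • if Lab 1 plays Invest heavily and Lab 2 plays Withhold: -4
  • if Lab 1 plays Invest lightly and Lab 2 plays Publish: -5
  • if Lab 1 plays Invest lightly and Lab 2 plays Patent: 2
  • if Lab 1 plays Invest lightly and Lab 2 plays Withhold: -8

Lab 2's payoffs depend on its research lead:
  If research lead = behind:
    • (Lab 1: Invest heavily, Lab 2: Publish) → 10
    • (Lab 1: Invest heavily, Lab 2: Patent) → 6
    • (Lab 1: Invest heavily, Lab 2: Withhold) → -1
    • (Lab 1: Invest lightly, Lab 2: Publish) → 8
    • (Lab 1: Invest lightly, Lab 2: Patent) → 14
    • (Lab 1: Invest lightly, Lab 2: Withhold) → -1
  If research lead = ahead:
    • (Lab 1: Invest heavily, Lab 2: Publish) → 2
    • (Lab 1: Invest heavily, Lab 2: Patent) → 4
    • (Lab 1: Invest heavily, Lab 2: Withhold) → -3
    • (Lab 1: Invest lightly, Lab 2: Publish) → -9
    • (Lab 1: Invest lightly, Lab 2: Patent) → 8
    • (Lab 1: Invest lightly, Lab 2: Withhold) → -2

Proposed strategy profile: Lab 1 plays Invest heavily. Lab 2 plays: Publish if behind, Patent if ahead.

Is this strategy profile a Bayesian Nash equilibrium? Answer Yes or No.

Lab 1 plays Invest heavily: E[Invest heavily] = 0.4·(-3) + 0.6·(12) = 6; E[Invest lightly] = -0.8. Best-responding. ✓
Lab 2 (research lead behind), facing Invest heavily: Publish gives 10, Patent gives 6, Withhold gives -1. Proposed Publish is best. ✓
Lab 2 (research lead ahead), facing Invest heavily: Publish gives 2, Patent gives 4, Withhold gives -3. Proposed Patent is best. ✓

Yes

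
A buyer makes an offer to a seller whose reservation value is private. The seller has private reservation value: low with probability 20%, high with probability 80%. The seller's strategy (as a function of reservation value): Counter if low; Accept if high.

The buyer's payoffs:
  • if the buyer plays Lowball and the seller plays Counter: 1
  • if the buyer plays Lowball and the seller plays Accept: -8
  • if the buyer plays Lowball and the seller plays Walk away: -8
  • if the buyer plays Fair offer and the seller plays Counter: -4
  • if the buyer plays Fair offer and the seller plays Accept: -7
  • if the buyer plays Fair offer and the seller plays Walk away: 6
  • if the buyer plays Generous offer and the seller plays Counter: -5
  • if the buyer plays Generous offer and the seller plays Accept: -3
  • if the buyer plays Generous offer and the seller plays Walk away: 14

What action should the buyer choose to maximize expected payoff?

E[Lowball] = 0.2·(1) + 0.8·(-8) = -6.2
E[Fair offer] = 0.2·(-4) + 0.8·(-7) = -6.4
E[Generous offer] = 0.2·(-5) + 0.8·(-3) = -3.4
Best response: Generous offer (-3.4 is the largest).

Generous offer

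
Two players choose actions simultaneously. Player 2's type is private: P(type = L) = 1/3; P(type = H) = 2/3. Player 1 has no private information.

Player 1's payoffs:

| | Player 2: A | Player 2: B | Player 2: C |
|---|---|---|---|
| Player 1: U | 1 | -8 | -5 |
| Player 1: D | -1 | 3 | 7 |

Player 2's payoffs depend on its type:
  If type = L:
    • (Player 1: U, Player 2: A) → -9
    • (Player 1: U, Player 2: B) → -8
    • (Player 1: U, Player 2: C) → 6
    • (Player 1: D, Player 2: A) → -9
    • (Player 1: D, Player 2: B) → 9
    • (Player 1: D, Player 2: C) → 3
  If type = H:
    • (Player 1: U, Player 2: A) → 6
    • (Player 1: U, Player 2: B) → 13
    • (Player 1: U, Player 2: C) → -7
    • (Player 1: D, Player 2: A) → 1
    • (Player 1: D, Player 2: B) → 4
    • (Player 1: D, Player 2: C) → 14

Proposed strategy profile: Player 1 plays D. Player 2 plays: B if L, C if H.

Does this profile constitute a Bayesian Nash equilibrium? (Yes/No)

A profile is a BNE iff every type of every player is best-responding given beliefs about the other side.
Player 1 plays D: E[D] = 1/3·(3) + 2/3·(7) = 17/3; E[U] = -6. Best-responding. ✓
Player 2 (type L), facing D: A gives -9, B gives 9, C gives 3. Proposed B is best. ✓
Player 2 (type H), facing D: A gives 1, B gives 4, C gives 14. Proposed C is best. ✓

Yes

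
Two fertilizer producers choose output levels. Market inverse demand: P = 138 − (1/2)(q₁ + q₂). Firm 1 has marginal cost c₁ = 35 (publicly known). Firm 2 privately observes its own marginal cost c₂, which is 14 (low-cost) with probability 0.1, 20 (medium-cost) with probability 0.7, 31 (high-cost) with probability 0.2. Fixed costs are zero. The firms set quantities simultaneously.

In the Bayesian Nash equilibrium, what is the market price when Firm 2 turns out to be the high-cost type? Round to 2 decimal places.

Each type of Firm 2 best-responds to q₁; Firm 1 best-responds to the expected q₂ over Firm 2's types.
Firm 2 with cost c maximizes (138 − (1/2)(q₁+q₂) − c)·q₂, giving q₂(c) = (138 − c − (1/2)q₁).
E[c₂] = 0.1·14 + 0.7·20 + 0.2·31 = 21.6
Firm 1's FOC against E[q₂] yields q₁ = (138 − 2·35 + E[c₂])/(3/2) = (138 − 70 + 21.6)/(3/2) = 59.7333.
q₂(high-cost) = 77.1333, so P = 138 − (1/2)·(59.7333 + 77.1333) = 69.5667.

69.57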